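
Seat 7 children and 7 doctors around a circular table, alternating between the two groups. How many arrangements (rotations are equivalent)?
Fix one of the children: (7-1)! ways for the remaining children, × 7! ways for the doctors = 720 × 5040 = 3628800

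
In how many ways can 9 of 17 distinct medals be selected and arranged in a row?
P(17,9) = 17!/(17-9)! = 8821612800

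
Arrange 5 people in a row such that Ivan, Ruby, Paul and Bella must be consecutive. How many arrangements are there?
Treat the 4 as one block: (5-4+1)! × 4! = 2 × 24 = 48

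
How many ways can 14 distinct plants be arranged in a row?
14! = 87178291200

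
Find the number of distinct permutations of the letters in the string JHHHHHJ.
7! / (2! × 5!) = 21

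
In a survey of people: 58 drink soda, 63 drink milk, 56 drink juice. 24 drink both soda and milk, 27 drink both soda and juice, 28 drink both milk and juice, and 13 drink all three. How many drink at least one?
|A∪B∪C| = 58+63+56-24-27-28+13 = 111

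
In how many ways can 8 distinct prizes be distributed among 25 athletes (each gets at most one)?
P(25,8) = 25!/(25-8)! = 43609104000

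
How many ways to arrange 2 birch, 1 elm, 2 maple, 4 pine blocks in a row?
9! / (2! × 1! × 2! × 4!) = 3780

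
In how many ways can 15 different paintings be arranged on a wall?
15! = 1307674368000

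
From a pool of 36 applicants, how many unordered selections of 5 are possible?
C(36,5) = 36!/(5!×31!) = 376992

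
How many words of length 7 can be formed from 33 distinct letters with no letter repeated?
P(33,7) = 33!/(33-7)! = 21531121920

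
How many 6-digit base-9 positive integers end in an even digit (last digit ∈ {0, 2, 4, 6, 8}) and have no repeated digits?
Last∈{0,2,4,6,8}. Last=0: 6720. Last nonzero: 4×7×P(7,4) = 23520. Total = 30240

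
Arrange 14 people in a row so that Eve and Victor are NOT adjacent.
Total - adjacent = 14! - (14-1)!×2 = 87178291200 - 12454041600 = 74724249600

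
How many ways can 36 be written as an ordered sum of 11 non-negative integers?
C(36+11-1, 11-1) = C(46, 10) = 4076350421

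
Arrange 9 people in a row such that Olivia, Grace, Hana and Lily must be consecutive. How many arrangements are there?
Treat the 4 as one block: (9-4+1)! × 4! = 720 × 24 = 17280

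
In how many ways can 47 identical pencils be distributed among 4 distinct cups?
C(47+4-1, 4-1) = C(50, 3) = 19600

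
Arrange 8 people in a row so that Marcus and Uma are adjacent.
Treat as block: (8-1)! × 2! = 5040 × 2 = 10080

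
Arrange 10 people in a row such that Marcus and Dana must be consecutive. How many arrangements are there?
Treat the 2 as one block: (10-2+1)! × 2! = 362880 × 2 = 725760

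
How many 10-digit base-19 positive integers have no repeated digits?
First digit: 18 choices (nonzero). Then descending: 18 × 18 × 17 × 16 × 15 × 14 × 13 × 12 × 11 × 10 = 317578060800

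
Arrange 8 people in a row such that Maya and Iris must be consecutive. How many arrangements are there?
Treat the 2 as one block: (8-2+1)! × 2! = 5040 × 2 = 10080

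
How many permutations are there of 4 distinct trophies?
4! = 24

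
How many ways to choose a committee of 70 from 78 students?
C(78,70) = 78!/(70!×8!) = 23446881315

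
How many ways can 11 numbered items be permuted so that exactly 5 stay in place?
Choose the 5 fixed points C(11,5) = 462, derange the rest: !6 = Σ_{j=0}^{6} (-1)^j·6!/j! = 720 - 720 + 360 - 120 + 30 - 6 + 1 = 265. Product = 462 × 265 = 122430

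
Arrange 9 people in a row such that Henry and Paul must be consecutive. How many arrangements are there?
Treat the 2 as one block: (9-2+1)! × 2! = 40320 × 2 = 80640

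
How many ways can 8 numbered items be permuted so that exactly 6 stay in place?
Choose the 6 fixed points C(8,6) = 28, derange the rest: !2 = Σ_{j=0}^{2} (-1)^j·2!/j! = 2 - 2 + 1 = 1. Product = 28 × 1 = 28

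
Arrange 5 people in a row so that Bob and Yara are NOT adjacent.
Total - adjacent = 5! - (5-1)!×2 = 120 - 48 = 72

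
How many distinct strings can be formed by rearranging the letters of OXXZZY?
6! / (1! × 2! × 1! × 2!) = 180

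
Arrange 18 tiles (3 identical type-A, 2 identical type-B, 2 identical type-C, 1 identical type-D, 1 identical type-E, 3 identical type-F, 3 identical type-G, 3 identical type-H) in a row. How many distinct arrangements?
18! / (3! × 2! × 2! × 1! × 1! × 3! × 3! × 3!) = 1235025792000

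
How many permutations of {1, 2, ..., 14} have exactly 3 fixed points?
Choose the 3 fixed points C(14,3) = 364, derange the rest: !11 = Σ_{j=0}^{11} (-1)^j·11!/j! = 39916800 - 39916800 + 19958400 - 6652800 + 1663200 - 332640 + 55440 - 7920 + 990 - 110 + 11 - 1 = 14684570. Product = 364 × 14684570 = 5345183480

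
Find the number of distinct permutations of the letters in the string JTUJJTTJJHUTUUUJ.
16! / (6! × 4! × 1! × 5!) = 10090080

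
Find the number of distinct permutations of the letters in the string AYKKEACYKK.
10! / (2! × 1! × 4! × 2! × 1!) = 37800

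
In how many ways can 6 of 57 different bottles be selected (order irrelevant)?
C(57,6) = 57!/(6!×51!) = 36288252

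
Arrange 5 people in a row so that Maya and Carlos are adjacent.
Treat as block: (5-1)! × 2! = 24 × 2 = 48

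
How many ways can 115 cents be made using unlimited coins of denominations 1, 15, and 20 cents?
Coefficient of x^115 in 1/(1-x^1) · 1/(1-x^15) · 1/(1-x^20). Case on j = number of 20-cent coins (j = 0..5); remainder r = 115 - 20j is made from {1,15} in ⌊r/15⌋+1 ways. r = 115, 95, 75, 55, 35, 15 → 8 + 7 + 6 + 4 + 3 + 2 = 30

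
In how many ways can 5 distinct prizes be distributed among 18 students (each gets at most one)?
P(18,5) = 18!/(18-5)! = 1028160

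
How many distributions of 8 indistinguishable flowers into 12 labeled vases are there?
C(8+12-1, 12-1) = C(19, 11) = 75582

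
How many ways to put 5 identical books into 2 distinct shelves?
C(5+2-1, 2-1) = C(6, 1) = 6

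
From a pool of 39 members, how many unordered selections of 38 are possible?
C(39,38) = 39!/(38!×1!) = 39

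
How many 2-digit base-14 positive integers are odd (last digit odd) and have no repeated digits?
Last∈{1,3,5,7,9,11,13}. Last=0: 0. Last nonzero: 7×12×P(12,0) = 84. Total = 84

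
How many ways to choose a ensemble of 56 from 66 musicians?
C(66,56) = 66!/(56!×10!) = 210980549208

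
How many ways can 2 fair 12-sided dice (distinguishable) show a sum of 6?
Coefficient of x^6 in (x + x² + ... + x^12)^2. By inclusion-exclusion on dice exceeding 12: Σ_j (-1)^j C(2,j)·C(6-1-12j, 1) = C(2,0)·C(5,1) = 1·5 = 5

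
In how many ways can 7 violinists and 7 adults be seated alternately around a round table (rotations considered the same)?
Fix one of the violinists: (7-1)! ways for the remaining violinists, × 7! ways for the adults = 720 × 5040 = 3628800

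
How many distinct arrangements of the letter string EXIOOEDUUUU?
11! / (4! × 2! × 2! × 1! × 1! × 1!) = 415800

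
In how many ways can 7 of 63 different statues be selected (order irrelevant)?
C(63,7) = 63!/(7!×56!) = 553270671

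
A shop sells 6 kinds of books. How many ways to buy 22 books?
C(22+6-1, 6-1) = C(27, 5) = 80730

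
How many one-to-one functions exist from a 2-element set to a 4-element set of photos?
P(4,2) = 4!/(4-2)! = 12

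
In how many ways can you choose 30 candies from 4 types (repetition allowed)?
C(30+4-1, 4-1) = C(33, 3) = 5456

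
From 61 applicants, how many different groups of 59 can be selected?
C(61,59) = 61!/(59!×2!) = 1830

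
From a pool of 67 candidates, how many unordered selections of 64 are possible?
C(67,64) = 67!/(64!×3!) = 47905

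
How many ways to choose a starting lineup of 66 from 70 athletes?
C(70,66) = 70!/(66!×4!) = 916895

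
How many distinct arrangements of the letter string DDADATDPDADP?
12! / (3! × 1! × 2! × 6!) = 55440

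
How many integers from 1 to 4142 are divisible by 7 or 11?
⌊4142/7⌋ + ⌊4142/11⌋ - ⌊4142/77⌋ = 591 + 376 - 53 = 914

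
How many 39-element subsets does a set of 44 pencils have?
C(44,39) = 44!/(39!×5!) = 1086008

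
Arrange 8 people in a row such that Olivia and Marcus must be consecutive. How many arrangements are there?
Treat the 2 as one block: (8-2+1)! × 2! = 5040 × 2 = 10080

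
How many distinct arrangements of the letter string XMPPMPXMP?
9! / (3! × 4! × 2!) = 1260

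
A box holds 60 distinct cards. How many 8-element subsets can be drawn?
C(60,8) = 60!/(8!×52!) = 2558620845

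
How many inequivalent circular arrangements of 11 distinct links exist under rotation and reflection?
(11-1)!/2 = 3628800/2 = 1814400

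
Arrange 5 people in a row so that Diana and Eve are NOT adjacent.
Total - adjacent = 5! - (5-1)!×2 = 120 - 48 = 72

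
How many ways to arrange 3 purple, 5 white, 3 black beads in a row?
11! / (3! × 5! × 3!) = 9240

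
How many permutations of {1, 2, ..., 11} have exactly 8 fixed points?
Choose the 8 fixed points C(11,8) = 165, derange the rest: !3 = Σ_{j=0}^{3} (-1)^j·3!/j! = 6 - 6 + 3 - 1 = 2. Product = 165 × 2 = 330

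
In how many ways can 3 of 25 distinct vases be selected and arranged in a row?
P(25,3) = 25!/(25-3)! = 13800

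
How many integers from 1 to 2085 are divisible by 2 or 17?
⌊2085/2⌋ + ⌊2085/17⌋ - ⌊2085/34⌋ = 1042 + 122 - 61 = 1103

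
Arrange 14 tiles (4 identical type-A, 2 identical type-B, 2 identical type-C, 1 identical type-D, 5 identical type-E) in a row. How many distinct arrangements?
14! / (4! × 2! × 2! × 1! × 5!) = 7567560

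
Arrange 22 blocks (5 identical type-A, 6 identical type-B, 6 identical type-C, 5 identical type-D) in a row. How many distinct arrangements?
22! / (5! × 6! × 6! × 5!) = 150570227808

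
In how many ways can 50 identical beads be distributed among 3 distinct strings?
C(50+3-1, 3-1) = C(52, 2) = 1326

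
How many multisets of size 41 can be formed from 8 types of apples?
C(41+8-1, 8-1) = C(48, 7) = 73629072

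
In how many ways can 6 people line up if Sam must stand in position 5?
Fix one position: (6-1)! = 120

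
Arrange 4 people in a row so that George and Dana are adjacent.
Treat as block: (4-1)! × 2! = 6 × 2 = 12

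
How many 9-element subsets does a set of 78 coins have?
C(78,9) = 78!/(9!×69!) = 182364632450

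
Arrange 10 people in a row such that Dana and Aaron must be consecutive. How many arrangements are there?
Treat the 2 as one block: (10-2+1)! × 2! = 362880 × 2 = 725760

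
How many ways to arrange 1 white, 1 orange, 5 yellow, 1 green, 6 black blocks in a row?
14! / (1! × 1! × 5! × 1! × 6!) = 1009008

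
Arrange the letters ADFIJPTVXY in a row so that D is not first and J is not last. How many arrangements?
By inclusion-exclusion: 10! - 2×(10-1)! + (10-2)! = 3628800 - 725760 + 40320 = 2943360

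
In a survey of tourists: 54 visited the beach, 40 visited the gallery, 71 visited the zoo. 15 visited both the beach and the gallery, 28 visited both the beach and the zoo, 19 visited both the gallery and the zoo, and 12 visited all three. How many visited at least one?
|A∪B∪C| = 54+40+71-15-28-19+12 = 115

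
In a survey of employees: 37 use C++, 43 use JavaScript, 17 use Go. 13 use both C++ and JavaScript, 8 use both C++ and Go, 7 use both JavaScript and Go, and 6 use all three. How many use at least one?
|A∪B∪C| = 37+43+17-13-8-7+6 = 75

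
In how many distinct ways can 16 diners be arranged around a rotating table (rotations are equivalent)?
Circular: fix one position, arrange the rest. (16-1)! = 1307674368000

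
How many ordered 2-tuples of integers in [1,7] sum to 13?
Coefficient of x^13 in (x + x² + ... + x^7)^2. By inclusion-exclusion on dice exceeding 7: Σ_j (-1)^j C(2,j)·C(13-1-7j, 1) = C(2,0)·C(12,1) - C(2,1)·C(5,1) = 1·12 - 2·5 = 2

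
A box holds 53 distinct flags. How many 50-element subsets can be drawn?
C(53,50) = 53!/(50!×3!) = 23426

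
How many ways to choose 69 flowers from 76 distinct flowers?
C(76,69) = 76!/(69!×7!) = 2186189400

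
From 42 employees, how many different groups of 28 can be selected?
C(42,28) = 42!/(28!×14!) = 52860229080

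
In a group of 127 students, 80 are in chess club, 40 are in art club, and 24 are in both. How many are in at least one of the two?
|A∪B| = |A| + |B| - |A∩B| = 80 + 40 - 24 = 96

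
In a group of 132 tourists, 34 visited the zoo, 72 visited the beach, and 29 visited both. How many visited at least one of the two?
|A∪B| = |A| + |B| - |A∩B| = 34 + 72 - 29 = 77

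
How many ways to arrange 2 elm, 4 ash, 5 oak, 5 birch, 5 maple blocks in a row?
21! / (2! × 4! × 5! × 5! × 5!) = 615969113760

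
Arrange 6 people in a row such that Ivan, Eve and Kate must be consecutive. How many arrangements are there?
Treat the 3 as one block: (6-3+1)! × 3! = 24 × 6 = 144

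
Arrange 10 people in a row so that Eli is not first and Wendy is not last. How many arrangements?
By inclusion-exclusion: 10! - 2×(10-1)! + (10-2)! = 3628800 - 725760 + 40320 = 2943360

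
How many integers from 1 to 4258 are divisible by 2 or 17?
⌊4258/2⌋ + ⌊4258/17⌋ - ⌊4258/34⌋ = 2129 + 250 - 125 = 2254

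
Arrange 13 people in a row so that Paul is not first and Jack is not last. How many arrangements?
By inclusion-exclusion: 13! - 2×(13-1)! + (13-2)! = 6227020800 - 958003200 + 39916800 = 5308934400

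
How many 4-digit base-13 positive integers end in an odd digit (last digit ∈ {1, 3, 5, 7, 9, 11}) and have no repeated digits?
Last∈{1,3,5,7,9,11}. Last=0: 0. Last nonzero: 6×11×P(11,2) = 7260. Total = 7260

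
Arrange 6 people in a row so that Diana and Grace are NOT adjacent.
Total - adjacent = 6! - (6-1)!×2 = 720 - 240 = 480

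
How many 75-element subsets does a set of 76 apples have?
C(76,75) = 76!/(75!×1!) = 76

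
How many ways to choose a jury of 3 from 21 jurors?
C(21,3) = 21!/(3!×18!) = 1330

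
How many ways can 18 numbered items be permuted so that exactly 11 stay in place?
Choose the 11 fixed points C(18,11) = 31824, derange the rest: !7 = Σ_{j=0}^{7} (-1)^j·7!/j! = 5040 - 5040 + 2520 - 840 + 210 - 42 + 7 - 1 = 1854. Product = 31824 × 1854 = 59001696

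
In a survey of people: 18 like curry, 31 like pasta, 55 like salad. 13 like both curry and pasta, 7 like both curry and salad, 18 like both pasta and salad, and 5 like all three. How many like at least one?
|A∪B∪C| = 18+31+55-13-7-18+5 = 71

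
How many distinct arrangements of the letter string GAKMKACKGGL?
11! / (2! × 1! × 1! × 1! × 3! × 3!) = 554400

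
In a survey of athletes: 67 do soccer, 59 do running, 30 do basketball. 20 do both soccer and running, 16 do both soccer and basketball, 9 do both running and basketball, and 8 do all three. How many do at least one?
|A∪B∪C| = 67+59+30-20-16-9+8 = 119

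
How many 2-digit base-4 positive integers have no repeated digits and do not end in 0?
Last digit: 3 nonzero choices. First digit: 2 (nonzero, ≠last). Middle 0: P(2,0) = 1. Total = 6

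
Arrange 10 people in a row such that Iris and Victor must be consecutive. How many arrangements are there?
Treat the 2 as one block: (10-2+1)! × 2! = 362880 × 2 = 725760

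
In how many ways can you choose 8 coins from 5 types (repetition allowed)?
C(8+5-1, 5-1) = C(12, 4) = 495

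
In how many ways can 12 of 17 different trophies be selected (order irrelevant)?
C(17,12) = 17!/(12!×5!) = 6188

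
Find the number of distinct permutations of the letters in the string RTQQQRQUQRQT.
12! / (6! × 3! × 1! × 2!) = 55440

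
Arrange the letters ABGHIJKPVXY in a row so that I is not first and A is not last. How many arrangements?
By inclusion-exclusion: 11! - 2×(11-1)! + (11-2)! = 39916800 - 7257600 + 362880 = 33022080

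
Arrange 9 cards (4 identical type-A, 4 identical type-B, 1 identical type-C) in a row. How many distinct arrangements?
9! / (4! × 4! × 1!) = 630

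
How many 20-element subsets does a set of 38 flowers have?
C(38,20) = 38!/(20!×18!) = 33578000610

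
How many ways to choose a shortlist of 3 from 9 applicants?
C(9,3) = 9!/(3!×6!) = 84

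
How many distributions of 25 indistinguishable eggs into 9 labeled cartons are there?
C(25+9-1, 9-1) = C(33, 8) = 13884156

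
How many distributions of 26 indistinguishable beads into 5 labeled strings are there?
C(26+5-1, 5-1) = C(30, 4) = 27405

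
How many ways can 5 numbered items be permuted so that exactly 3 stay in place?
Choose the 3 fixed points C(5,3) = 10, derange the rest: !2 = Σ_{j=0}^{2} (-1)^j·2!/j! = 2 - 2 + 1 = 1. Product = 10 × 1 = 10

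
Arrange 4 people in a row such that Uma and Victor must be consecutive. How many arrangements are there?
Treat the 2 as one block: (4-2+1)! × 2! = 6 × 2 = 12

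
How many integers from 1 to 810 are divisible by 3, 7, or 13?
⌊810/3⌋+⌊810/7⌋+⌊810/13⌋ - ⌊810/21⌋-⌊810/39⌋-⌊810/91⌋ + ⌊810/273⌋ = 270+115+62 - 38-20-8 + 2 = 383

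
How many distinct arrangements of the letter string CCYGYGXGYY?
10! / (2! × 1! × 3! × 4!) = 12600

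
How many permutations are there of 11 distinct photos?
11! = 39916800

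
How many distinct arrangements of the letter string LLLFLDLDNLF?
11! / (1! × 6! × 2! × 2!) = 13860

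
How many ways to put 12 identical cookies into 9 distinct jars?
C(12+9-1, 9-1) = C(20, 8) = 125970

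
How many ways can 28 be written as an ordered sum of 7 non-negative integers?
C(28+7-1, 7-1) = C(34, 6) = 1344904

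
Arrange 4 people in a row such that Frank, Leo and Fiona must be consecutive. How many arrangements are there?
Treat the 3 as one block: (4-3+1)! × 3! = 2 × 6 = 12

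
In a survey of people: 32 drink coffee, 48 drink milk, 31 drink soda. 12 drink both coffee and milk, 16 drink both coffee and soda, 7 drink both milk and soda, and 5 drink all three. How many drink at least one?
|A∪B∪C| = 32+48+31-12-16-7+5 = 81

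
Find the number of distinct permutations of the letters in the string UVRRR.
5! / (3! × 1! × 1!) = 20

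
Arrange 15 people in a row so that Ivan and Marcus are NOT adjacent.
Total - adjacent = 15! - (15-1)!×2 = 1307674368000 - 174356582400 = 1133317785600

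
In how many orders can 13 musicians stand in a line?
13! = 6227020800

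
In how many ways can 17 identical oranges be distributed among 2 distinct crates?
C(17+2-1, 2-1) = C(18, 1) = 18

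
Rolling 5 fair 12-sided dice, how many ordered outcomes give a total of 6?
Coefficient of x^6 in (x + x² + ... + x^12)^5. By inclusion-exclusion on dice exceeding 12: Σ_j (-1)^j C(5,j)·C(6-1-12j, 4) = C(5,0)·C(5,4) = 1·5 = 5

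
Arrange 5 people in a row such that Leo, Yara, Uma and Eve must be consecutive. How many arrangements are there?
Treat the 4 as one block: (5-4+1)! × 4! = 2 × 24 = 48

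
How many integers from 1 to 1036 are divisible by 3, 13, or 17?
⌊1036/3⌋+⌊1036/13⌋+⌊1036/17⌋ - ⌊1036/39⌋-⌊1036/51⌋-⌊1036/221⌋ + ⌊1036/663⌋ = 345+79+60 - 26-20-4 + 1 = 435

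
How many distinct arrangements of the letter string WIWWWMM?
7! / (1! × 4! × 2!) = 105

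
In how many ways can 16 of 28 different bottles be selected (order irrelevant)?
C(28,16) = 28!/(16!×12!) = 30421755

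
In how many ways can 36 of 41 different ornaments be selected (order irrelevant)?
C(41,36) = 41!/(36!×5!) = 749398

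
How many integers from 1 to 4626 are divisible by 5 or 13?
⌊4626/5⌋ + ⌊4626/13⌋ - ⌊4626/65⌋ = 925 + 355 - 71 = 1209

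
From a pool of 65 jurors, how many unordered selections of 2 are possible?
C(65,2) = 65!/(2!×63!) = 2080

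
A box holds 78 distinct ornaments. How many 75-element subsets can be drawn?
C(78,75) = 78!/(75!×3!) = 76076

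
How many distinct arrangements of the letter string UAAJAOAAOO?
10! / (5! × 3! × 1! × 1!) = 5040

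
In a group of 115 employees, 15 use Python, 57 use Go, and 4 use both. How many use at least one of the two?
|A∪B| = |A| + |B| - |A∩B| = 15 + 57 - 4 = 68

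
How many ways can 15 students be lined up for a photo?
15! = 1307674368000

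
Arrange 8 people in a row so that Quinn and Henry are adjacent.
Treat as block: (8-1)! × 2! = 5040 × 2 = 10080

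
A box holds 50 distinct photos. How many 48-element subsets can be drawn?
C(50,48) = 50!/(48!×2!) = 1225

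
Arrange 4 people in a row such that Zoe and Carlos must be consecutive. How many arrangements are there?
Treat the 2 as one block: (4-2+1)! × 2! = 6 × 2 = 12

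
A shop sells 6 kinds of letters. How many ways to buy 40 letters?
C(40+6-1, 6-1) = C(45, 5) = 1221759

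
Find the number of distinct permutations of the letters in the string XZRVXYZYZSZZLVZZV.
17! / (1! × 7! × 2! × 1! × 1! × 2! × 3!) = 2940537600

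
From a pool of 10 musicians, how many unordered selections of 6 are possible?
C(10,6) = 10!/(6!×4!) = 210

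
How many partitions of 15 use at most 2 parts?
By conjugation, equals partitions of 15 into parts ≤ 2. Let r_j(i) = number of partitions of i into parts ≤ j, for i = 0..15. r_1(i) = 1 for all i; r_j(i) = r_{j-1}(i) + r_j(i-j). Rows j = 2..2: ≤2: 1 1 2 2 3 3 4 4 5 5 6 6 7 7 8 8. r_2(15) = 8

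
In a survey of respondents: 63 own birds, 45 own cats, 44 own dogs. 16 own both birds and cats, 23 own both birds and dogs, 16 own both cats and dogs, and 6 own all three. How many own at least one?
|A∪B∪C| = 63+45+44-16-23-16+6 = 103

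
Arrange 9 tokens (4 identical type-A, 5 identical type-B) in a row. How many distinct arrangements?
9! / (4! × 5!) = 126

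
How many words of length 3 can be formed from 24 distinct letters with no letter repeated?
P(24,3) = 24!/(24-3)! = 12144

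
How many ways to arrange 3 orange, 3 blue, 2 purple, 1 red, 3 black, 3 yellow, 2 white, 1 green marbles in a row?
18! / (3! × 3! × 2! × 1! × 3! × 3! × 2! × 1!) = 1235025792000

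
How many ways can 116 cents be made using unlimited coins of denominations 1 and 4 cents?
Coefficient of x^116 in 1/(1-x^1) · 1/(1-x^4). Use j coins of 4 for j = 0..⌊116/4⌋ = 29, the rest in 1s: 29 + 1 = 30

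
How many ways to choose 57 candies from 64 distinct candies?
C(64,57) = 64!/(57!×7!) = 621216192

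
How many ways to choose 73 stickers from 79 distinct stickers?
C(79,73) = 79!/(73!×6!) = 277962685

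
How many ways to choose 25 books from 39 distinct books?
C(39,25) = 39!/(25!×14!) = 15084504396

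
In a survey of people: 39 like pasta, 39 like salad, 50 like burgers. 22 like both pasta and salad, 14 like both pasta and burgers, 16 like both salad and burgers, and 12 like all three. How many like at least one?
|A∪B∪C| = 39+39+50-22-14-16+12 = 88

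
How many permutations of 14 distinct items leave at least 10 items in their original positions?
Exactly j fixed points: C(14,j)·!(14-j); sum over j ≥ 10 (derangement numbers via !m = (m-1)·(!(m-1) + !(m-2)): !0..!4 = 1, 0, 1, 2, 9). Σ_{j=10}^{14} C(14,j)·!(14-j) = C(14,10)·!4 + C(14,11)·!3 + C(14,12)·!2 + C(14,13)·!1 + C(14,14)·!0 = 1001·9 + 364·2 + 91·1 + 14·0 + 1·1 = 9829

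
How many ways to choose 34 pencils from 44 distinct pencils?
C(44,34) = 44!/(34!×10!) = 2481256778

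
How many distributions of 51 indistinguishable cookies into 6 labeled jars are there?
C(51+6-1, 6-1) = C(56, 5) = 3819816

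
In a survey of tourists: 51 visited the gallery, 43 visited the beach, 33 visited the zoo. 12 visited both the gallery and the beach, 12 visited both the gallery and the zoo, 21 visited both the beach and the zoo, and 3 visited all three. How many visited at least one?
|A∪B∪C| = 51+43+33-12-12-21+3 = 85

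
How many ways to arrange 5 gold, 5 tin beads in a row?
10! / (5! × 5!) = 252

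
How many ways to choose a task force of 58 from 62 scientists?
C(62,58) = 62!/(58!×4!) = 557845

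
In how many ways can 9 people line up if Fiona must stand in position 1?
Fix one position: (9-1)! = 40320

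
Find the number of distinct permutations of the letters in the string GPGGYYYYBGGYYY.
14! / (1! × 5! × 7! × 1!) = 144144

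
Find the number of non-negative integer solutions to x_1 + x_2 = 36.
C(36+2-1, 2-1) = C(37, 1) = 37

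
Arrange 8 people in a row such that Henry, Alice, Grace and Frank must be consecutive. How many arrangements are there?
Treat the 4 as one block: (8-4+1)! × 4! = 120 × 24 = 2880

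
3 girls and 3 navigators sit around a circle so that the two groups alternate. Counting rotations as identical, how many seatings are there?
Fix one of the girls: (3-1)! ways for the remaining girls, × 3! ways for the navigators = 2 × 6 = 12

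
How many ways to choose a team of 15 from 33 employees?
C(33,15) = 33!/(15!×18!) = 1037158320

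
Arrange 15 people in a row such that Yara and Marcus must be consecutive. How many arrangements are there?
Treat the 2 as one block: (15-2+1)! × 2! = 87178291200 × 2 = 174356582400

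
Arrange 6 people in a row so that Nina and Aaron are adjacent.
Treat as block: (6-1)! × 2! = 120 × 2 = 240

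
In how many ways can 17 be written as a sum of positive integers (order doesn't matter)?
Pentagonal recurrence p(n) = p(n-1) + p(n-2) - p(n-5) - p(n-7) + p(n-12) + p(n-15) - ... gives p(0..16) = 1, 1, 2, 3, 5, 7, 11, 15, 22, 30, 42, 56, 77, 101, 135, 176, 231. p(17) = p(16) + p(15) - p(12) - p(10) + p(5) + p(2) = 231 + 176 - 77 - 42 + 7 + 2 = 297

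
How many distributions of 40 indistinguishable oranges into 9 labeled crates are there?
C(40+9-1, 9-1) = C(48, 8) = 377348994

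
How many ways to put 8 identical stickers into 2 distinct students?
C(8+2-1, 2-1) = C(9, 1) = 9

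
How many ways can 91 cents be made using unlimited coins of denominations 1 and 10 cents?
Coefficient of x^91 in 1/(1-x^1) · 1/(1-x^10). Use j coins of 10 for j = 0..⌊91/10⌋ = 9, the rest in 1s: 9 + 1 = 10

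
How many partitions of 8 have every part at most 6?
Let r_j(i) = number of partitions of i into parts ≤ j, for i = 0..8. r_1(i) = 1 for all i; r_j(i) = r_{j-1}(i) + r_j(i-j). Rows j = 2..6: ≤2: 1 1 2 2 3 3 4 4 5; ≤3: 1 1 2 3 4 5 7 8 10; ≤4: 1 1 2 3 5 6 9 11 15; ≤5: 1 1 2 3 5 7 10 13 18; ≤6: 1 1 2 3 5 7 11 14 20. r_6(8) = 20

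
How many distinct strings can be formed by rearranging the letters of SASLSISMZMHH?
12! / (2! × 4! × 1! × 1! × 2! × 1! × 1!) = 4989600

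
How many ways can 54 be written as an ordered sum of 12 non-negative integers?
C(54+12-1, 12-1) = C(65, 11) = 895068996640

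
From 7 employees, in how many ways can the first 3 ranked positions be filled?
P(7,3) = 7!/(7-3)! = 210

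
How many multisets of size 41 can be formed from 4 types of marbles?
C(41+4-1, 4-1) = C(44, 3) = 13244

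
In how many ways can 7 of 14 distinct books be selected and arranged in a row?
P(14,7) = 14!/(14-7)! = 17297280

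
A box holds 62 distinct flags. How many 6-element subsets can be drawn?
C(62,6) = 62!/(6!×56!) = 61474519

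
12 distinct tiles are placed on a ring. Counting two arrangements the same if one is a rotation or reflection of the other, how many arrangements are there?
(12-1)!/2 = 39916800/2 = 19958400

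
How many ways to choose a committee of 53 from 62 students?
C(62,53) = 62!/(53!×9!) = 20286591270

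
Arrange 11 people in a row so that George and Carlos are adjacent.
Treat as block: (11-1)! × 2! = 3628800 × 2 = 7257600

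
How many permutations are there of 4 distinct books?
4! = 24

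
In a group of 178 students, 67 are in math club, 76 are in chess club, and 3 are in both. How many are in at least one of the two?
|A∪B| = |A| + |B| - |A∩B| = 67 + 76 - 3 = 140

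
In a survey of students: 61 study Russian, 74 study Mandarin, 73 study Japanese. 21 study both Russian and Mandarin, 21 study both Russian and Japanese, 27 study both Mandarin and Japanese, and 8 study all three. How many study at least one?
|A∪B∪C| = 61+74+73-21-21-27+8 = 147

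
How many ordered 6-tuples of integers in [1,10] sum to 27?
Coefficient of x^27 in (x + x² + ... + x^10)^6. By inclusion-exclusion on dice exceeding 10: Σ_j (-1)^j C(6,j)·C(27-1-10j, 5) = C(6,0)·C(26,5) - C(6,1)·C(16,5) + C(6,2)·C(6,5) = 1·65780 - 6·4368 + 15·6 = 39662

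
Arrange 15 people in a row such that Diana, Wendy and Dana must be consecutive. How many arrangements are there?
Treat the 3 as one block: (15-3+1)! × 3! = 6227020800 × 6 = 37362124800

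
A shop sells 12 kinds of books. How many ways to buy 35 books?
C(35+12-1, 12-1) = C(46, 11) = 13340783196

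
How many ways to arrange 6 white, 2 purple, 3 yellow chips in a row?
11! / (6! × 2! × 3!) = 4620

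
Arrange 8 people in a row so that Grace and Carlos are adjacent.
Treat as block: (8-1)! × 2! = 5040 × 2 = 10080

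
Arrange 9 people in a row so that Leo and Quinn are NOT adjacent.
Total - adjacent = 9! - (9-1)!×2 = 362880 - 80640 = 282240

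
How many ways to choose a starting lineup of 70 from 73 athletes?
C(73,70) = 73!/(70!×3!) = 62196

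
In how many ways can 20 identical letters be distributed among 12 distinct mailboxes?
C(20+12-1, 12-1) = C(31, 11) = 84672315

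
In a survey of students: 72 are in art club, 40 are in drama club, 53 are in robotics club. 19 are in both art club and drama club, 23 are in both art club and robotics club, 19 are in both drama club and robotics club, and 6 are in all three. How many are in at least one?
|A∪B∪C| = 72+40+53-19-23-19+6 = 110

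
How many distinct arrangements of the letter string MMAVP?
5! / (1! × 1! × 1! × 2!) = 60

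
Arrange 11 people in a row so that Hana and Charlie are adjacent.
Treat as block: (11-1)! × 2! = 3628800 × 2 = 7257600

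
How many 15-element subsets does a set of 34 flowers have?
C(34,15) = 34!/(15!×19!) = 1855967520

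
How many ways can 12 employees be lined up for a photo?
12! = 479001600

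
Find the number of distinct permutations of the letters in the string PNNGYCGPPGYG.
12! / (4! × 1! × 2! × 2! × 3!) = 831600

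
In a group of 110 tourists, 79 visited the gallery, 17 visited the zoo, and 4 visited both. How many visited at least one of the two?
|A∪B| = |A| + |B| - |A∩B| = 79 + 17 - 4 = 92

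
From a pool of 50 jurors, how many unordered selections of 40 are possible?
C(50,40) = 50!/(40!×10!) = 10272278170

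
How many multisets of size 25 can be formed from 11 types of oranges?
C(25+11-1, 11-1) = C(35, 10) = 183579396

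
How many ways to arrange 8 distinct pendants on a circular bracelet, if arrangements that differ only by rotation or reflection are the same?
(8-1)!/2 = 5040/2 = 2520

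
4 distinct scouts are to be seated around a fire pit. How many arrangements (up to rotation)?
Circular: fix one position, arrange the rest. (4-1)! = 6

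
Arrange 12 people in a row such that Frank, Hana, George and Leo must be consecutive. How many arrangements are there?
Treat the 4 as one block: (12-4+1)! × 4! = 362880 × 24 = 8709120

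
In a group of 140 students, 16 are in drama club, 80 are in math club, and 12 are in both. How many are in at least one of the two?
|A∪B| = |A| + |B| - |A∩B| = 16 + 80 - 12 = 84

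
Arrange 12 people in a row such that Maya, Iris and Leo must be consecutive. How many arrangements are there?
Treat the 3 as one block: (12-3+1)! × 3! = 3628800 × 6 = 21772800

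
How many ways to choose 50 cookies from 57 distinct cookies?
C(57,50) = 57!/(50!×7!) = 264385836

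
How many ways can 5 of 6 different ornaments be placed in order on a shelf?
P(6,5) = 6!/(6-5)! = 720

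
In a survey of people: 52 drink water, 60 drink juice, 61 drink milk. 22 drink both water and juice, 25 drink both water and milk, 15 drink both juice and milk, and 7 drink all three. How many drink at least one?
|A∪B∪C| = 52+60+61-22-25-15+7 = 118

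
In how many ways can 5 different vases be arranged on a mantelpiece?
5! = 120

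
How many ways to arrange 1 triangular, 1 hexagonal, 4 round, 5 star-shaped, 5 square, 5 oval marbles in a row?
21! / (1! × 1! × 4! × 5! × 5! × 5!) = 1231938227520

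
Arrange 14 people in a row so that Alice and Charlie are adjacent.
Treat as block: (14-1)! × 2! = 6227020800 × 2 = 12454041600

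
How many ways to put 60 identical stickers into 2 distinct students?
C(60+2-1, 2-1) = C(61, 1) = 61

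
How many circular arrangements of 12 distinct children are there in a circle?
Circular: fix one position, arrange the rest. (12-1)! = 39916800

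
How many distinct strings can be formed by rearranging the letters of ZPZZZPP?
7! / (4! × 3!) = 35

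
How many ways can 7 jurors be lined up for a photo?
7! = 5040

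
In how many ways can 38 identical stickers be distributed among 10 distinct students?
C(38+10-1, 10-1) = C(47, 9) = 1362649145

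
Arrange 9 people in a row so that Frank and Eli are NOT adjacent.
Total - adjacent = 9! - (9-1)!×2 = 362880 - 80640 = 282240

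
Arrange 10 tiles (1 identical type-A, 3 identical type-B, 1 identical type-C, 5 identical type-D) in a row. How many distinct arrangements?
10! / (1! × 3! × 1! × 5!) = 5040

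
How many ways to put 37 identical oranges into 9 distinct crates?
C(37+9-1, 9-1) = C(45, 8) = 215553195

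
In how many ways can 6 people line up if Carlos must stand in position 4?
Fix one position: (6-1)! = 120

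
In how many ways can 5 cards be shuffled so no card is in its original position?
!5 = Σ_{j=0}^{5} (-1)^j·5!/j! = 120 - 120 + 60 - 20 + 5 - 1 = 44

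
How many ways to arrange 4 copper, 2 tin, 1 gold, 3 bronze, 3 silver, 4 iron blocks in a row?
17! / (4! × 2! × 1! × 3! × 3! × 4!) = 8576568000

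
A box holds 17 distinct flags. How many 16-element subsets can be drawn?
C(17,16) = 17!/(16!×1!) = 17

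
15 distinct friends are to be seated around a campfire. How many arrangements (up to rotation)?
Circular: fix one position, arrange the rest. (15-1)! = 87178291200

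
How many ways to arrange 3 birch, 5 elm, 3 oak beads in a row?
11! / (3! × 5! × 3!) = 9240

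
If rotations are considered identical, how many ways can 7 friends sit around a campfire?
Circular: fix one position, arrange the rest. (7-1)! = 720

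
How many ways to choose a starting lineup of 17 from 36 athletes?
C(36,17) = 36!/(17!×19!) = 8597496600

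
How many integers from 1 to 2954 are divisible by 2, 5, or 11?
⌊2954/2⌋+⌊2954/5⌋+⌊2954/11⌋ - ⌊2954/10⌋-⌊2954/22⌋-⌊2954/55⌋ + ⌊2954/110⌋ = 1477+590+268 - 295-134-53 + 26 = 1879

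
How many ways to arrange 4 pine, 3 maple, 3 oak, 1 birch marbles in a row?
11! / (4! × 3! × 3! × 1!) = 46200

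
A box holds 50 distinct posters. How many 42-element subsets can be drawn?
C(50,42) = 50!/(42!×8!) = 536878650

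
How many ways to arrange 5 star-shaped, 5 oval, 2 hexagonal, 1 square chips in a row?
13! / (5! × 5! × 2! × 1!) = 216216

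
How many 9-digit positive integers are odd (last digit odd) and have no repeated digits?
Last∈{1,3,5,7,9}. Last=0: 0. Last nonzero: 5×8×P(8,7) = 1612800. Total = 1612800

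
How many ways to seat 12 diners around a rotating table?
Circular: fix one position, arrange the rest. (12-1)! = 39916800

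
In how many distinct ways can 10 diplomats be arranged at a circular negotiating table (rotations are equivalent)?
Circular: fix one position, arrange the rest. (10-1)! = 362880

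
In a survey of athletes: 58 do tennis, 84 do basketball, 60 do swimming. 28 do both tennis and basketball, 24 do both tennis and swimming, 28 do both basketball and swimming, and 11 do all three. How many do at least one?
|A∪B∪C| = 58+84+60-28-24-28+11 = 133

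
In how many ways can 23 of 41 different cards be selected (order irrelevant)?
C(41,23) = 41!/(23!×18!) = 202112640600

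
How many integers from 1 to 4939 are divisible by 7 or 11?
⌊4939/7⌋ + ⌊4939/11⌋ - ⌊4939/77⌋ = 705 + 449 - 64 = 1090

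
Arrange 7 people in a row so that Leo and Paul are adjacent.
Treat as block: (7-1)! × 2! = 720 × 2 = 1440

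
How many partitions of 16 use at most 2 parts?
By conjugation, equals partitions of 16 into parts ≤ 2. Let r_j(i) = number of partitions of i into parts ≤ j, for i = 0..16. r_1(i) = 1 for all i; r_j(i) = r_{j-1}(i) + r_j(i-j). Rows j = 2..2: ≤2: 1 1 2 2 3 3 4 4 5 5 6 6 7 7 8 8 9. r_2(16) = 9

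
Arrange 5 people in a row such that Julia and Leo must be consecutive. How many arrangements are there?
Treat the 2 as one block: (5-2+1)! × 2! = 24 × 2 = 48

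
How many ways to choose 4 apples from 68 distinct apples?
C(68,4) = 68!/(4!×64!) = 814385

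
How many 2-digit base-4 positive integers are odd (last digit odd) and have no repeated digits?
Last∈{1,3}. Last=0: 0. Last nonzero: 2×2×P(2,0) = 4. Total = 4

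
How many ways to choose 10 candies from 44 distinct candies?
C(44,10) = 44!/(10!×34!) = 2481256778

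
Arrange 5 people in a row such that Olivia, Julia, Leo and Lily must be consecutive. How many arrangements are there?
Treat the 4 as one block: (5-4+1)! × 4! = 2 × 24 = 48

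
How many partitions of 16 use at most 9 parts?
By conjugation, equals partitions of 16 into parts ≤ 9. Let r_j(i) = number of partitions of i into parts ≤ j, for i = 0..16. r_1(i) = 1 for all i; r_j(i) = r_{j-1}(i) + r_j(i-j). Rows j = 2..9: ≤2: 1 1 2 2 3 3 4 4 5 5 6 6 7 7 8 8 9; ≤3: 1 1 2 3 4 5 7 8 10 12 14 16 19 21 24 27 30; ≤4: 1 1 2 3 5 6 9 11 15 18 23 27 34 39 47 54 64; ≤5: 1 1 2 3 5 7 10 13 18 23 30 37 47 57 70 84 101; ≤6: 1 1 2 3 5 7 11 14 20 26 35 44 58 71 90 110 136; ≤7: 1 1 2 3 5 7 11 15 21 28 38 49 65 82 105 131 164; ≤8: 1 1 2 3 5 7 11 15 22 29 40 52 70 89 116 146 186; ≤9: 1 1 2 3 5 7 11 15 22 30 41 54 73 94 123 157 201. r_9(16) = 201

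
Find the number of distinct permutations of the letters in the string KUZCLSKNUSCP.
12! / (1! × 1! × 1! × 2! × 1! × 2! × 2! × 2!) = 29937600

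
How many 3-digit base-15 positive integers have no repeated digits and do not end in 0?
Last digit: 14 nonzero choices. First digit: 13 (nonzero, ≠last). Middle 1: P(13,1) = 13. Total = 2366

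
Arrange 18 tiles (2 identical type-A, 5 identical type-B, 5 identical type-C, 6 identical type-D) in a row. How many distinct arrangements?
18! / (2! × 5! × 5! × 6!) = 308756448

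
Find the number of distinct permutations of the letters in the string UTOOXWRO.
8! / (1! × 1! × 1! × 1! × 3! × 1!) = 6720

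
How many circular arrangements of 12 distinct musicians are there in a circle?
Circular: fix one position, arrange the rest. (12-1)! = 39916800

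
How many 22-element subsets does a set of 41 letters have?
C(41,22) = 41!/(22!×19!) = 244662670200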